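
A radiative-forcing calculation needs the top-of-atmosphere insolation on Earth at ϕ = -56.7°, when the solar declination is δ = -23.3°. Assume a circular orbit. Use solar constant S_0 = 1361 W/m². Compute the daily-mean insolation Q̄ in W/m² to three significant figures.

Q̄ ≈ 492 W/m²

cos h₀ = −tan(-56.7°) tan(-23.300°) = -0.6556, h₀ = 2.2858 rad.
Bracket: h₀ sin ϕ sin δ + cos ϕ cos δ sin h₀ = 2.2858×-0.83581×-0.39555 + 0.54902×0.91845×0.75508 = 0.755696 + 0.380747 = 1.136443.
Q̄ = (S_0/π) × [bracket] = (1361/π) × 1.136443 = 492.3 W/m².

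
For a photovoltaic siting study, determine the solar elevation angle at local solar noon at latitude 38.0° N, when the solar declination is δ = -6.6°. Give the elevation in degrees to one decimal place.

45.4°

At local noon the hour angle is zero, so the zenith angle equals |φ − δ| = |+38.0° − (-6.600°)| = 44.600°.
Elevation = 90° − 44.600° = 45.4°.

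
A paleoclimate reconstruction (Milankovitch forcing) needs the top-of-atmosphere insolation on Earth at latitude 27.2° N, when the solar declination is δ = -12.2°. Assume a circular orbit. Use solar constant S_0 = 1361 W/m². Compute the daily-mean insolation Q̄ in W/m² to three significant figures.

cos h₀ = −tan(+27.2°) tan(-12.200°) = 0.1111, h₀ = 1.4595 rad.
Bracket: h₀ sin ϕ sin δ + cos ϕ cos δ sin h₀ = 1.4595×0.45710×-0.21132 + 0.88942×0.97742×0.99381 = -0.140979 + 0.863956 = 0.722977.
Q̄ = (S_0/π) × [bracket] = (1361/π) × 0.722977 = 313.2 W/m².

Q̄ ≈ 313 W/m²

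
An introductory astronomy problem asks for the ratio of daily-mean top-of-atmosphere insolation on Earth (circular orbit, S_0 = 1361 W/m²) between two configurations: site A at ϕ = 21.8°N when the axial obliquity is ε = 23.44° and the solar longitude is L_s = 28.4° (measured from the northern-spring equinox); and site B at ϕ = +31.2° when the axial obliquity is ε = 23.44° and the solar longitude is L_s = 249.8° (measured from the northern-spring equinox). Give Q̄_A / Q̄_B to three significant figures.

— Configuration A (ϕ=+21.8°):
Solar declination: sin δ = sin ε · sin L_s = sin 23.44° × sin 28.4° = 0.18920, so δ = +10.906°.
cos h₀ = −tan(+21.8°) tan(+10.906°) = -0.0771, h₀ = 1.6479 rad.
Bracket: h₀ sin ϕ sin δ + cos ϕ cos δ sin h₀ = 1.6479×0.37137×0.18920 + 0.92849×0.98194×0.99703 = 0.115787 + 0.909014 = 1.024801.
Q̄ = (S_0/π) × [bracket] = (1361/π) × 1.024801 = 443.96 W/m².
— Configuration B (ϕ=+31.2°):
Solar declination: sin δ = sin ε · sin L_s = sin 23.44° × sin 249.8° = -0.37332, so δ = -21.921°.
cos h₀ = −tan(+31.2°) tan(-21.921°) = 0.2437, h₀ = 1.3246 rad.
Bracket: h₀ sin ϕ sin δ + cos ϕ cos δ sin h₀ = 1.3246×0.51803×-0.37332 + 0.85536×0.92770×0.96985 = -0.256166 + 0.769593 = 0.513427.
Q̄ = (S_0/π) × [bracket] = (1361/π) × 0.513427 = 222.43 W/m².
Ratio Q̄_A / Q̄_B = 443.96 / 222.43 = 1.996.

Q̄_A / Q̄_B ≈ 2.00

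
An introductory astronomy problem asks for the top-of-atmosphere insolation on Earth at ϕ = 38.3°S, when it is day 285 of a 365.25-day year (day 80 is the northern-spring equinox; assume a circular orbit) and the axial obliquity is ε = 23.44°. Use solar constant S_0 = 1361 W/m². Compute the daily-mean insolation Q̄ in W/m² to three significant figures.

Solar longitude: L_s = 360° × (285 − 80)/365.25 = 202.053°.
sin δ = sin 23.44° × sin 202.053° = -0.14936, so δ = -8.590°.
cos h₀ = −tan(-38.3°) tan(-8.590°) = -0.1193, h₀ = 1.6904 rad.
Bracket: h₀ sin ϕ sin δ + cos ϕ cos δ sin h₀ = 1.6904×-0.61978×-0.14936 + 0.78478×0.98878×0.99286 = 0.156481 + 0.770434 = 0.926915.
Q̄ = (S_0/π) × [bracket] = (1361/π) × 0.926915 = 401.6 W/m².

Q̄ ≈ 402 W/m²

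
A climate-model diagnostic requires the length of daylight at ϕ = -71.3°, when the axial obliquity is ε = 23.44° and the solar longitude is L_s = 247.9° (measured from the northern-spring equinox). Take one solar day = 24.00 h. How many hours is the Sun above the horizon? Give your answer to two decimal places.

Solar declination: sin δ = sin ε · sin L_s = sin 23.44° × sin 247.9° = -0.36856, so δ = -21.627°.
Sunrise equation: cos h₀ = −tan ϕ · tan δ = -1.1713 ≤ −1, so the Sun never sets (polar day) and h₀ = π.
Daylight = 2h₀/(2π) × 24.00 h = (3.1416/π) × 24.00 = 24.00 h.

24.00 h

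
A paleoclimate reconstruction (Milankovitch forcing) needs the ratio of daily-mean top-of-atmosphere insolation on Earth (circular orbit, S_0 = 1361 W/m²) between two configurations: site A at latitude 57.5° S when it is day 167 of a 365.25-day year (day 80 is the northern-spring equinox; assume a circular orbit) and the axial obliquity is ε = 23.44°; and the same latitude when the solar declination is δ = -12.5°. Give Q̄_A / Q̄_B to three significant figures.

— Configuration A (ϕ=-57.5°):
Solar longitude: L_s = 360° × (167 − 80)/365.25 = 85.749°.
sin δ = sin 23.44° × sin 85.749° = 0.39669, so δ = +23.372°.
cos h₀ = −tan(-57.5°) tan(+23.372°) = 0.6783, h₀ = 0.8253 rad.
Bracket: h₀ sin ϕ sin δ + cos ϕ cos δ sin h₀ = 0.8253×-0.84339×0.39669 + 0.53730×0.91795×0.73475 = -0.276116 + 0.362389 = 0.086273.
Q̄ = (S_0/π) × [bracket] = (1361/π) × 0.086273 = 37.375 W/m².
— Configuration B (ϕ=-57.5°):
cos h₀ = −tan(-57.5°) tan(-12.500°) = -0.3480, h₀ = 1.9262 rad.
Bracket: h₀ sin ϕ sin δ + cos ϕ cos δ sin h₀ = 1.9262×-0.84339×-0.21644 + 0.53730×0.97630×0.93750 = 0.351615 + 0.491781 = 0.843396.
Q̄ = (S_0/π) × [bracket] = (1361/π) × 0.843396 = 365.38 W/m².
Ratio Q̄_A / Q̄_B = 37.375 / 365.38 = 0.1023.

Q̄_A / Q̄_B ≈ 0.102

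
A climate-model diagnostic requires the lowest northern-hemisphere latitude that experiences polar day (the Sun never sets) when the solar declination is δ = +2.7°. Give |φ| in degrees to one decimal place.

Polar day requires cos H₀ = −tan φ tan δ ≤ −1, i.e. tan φ tan δ ≥ 1.
The boundary is |tan φ| · |tan δ| = 1, so |φ| = 90° − |δ| = 90° − 2.7° = 87.3° in the northern hemisphere.

|φ| = 87.3°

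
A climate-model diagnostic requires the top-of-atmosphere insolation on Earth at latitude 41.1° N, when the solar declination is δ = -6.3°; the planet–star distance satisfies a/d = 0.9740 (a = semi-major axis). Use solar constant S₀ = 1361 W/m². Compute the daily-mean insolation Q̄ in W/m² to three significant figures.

cos H₀ = −tan(+41.1°) tan(-6.300°) = 0.0963, H₀ = 1.4743 rad.
Bracket: H₀ sin φ sin δ + cos φ cos δ sin H₀ = 1.4743×0.65738×-0.10973 + 0.75356×0.99396×0.99535 = -0.106348 + 0.745526 = 0.639178.
Inverse-square distance factor (a/d)² = 0.9740² = 0.948676.
Q̄ = (S₀/π) × 0.948676 × [bracket] = (1361/π) × 0.948676 × 0.639178 = 262.7 W/m².

Q̄ ≈ 263 W/m²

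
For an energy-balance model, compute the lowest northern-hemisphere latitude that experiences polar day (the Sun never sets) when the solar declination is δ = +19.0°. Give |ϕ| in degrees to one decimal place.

|ϕ| = 71.0°

Polar day requires cos h₀ = −tan ϕ tan δ ≤ −1, i.e. tan ϕ tan δ ≥ 1.
The boundary is |tan ϕ| · |tan δ| = 1, so |ϕ| = 90° − |δ| = 90° − 19.0° = 71.0° in the northern hemisphere.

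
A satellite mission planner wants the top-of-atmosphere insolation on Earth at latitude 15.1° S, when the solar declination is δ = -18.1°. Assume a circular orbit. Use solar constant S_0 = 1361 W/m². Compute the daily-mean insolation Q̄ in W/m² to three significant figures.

cos h₀ = −tan(-15.1°) tan(-18.100°) = -0.0882, h₀ = 1.6591 rad.
Bracket: h₀ sin ϕ sin δ + cos ϕ cos δ sin h₀ = 1.6591×-0.26050×-0.31068 + 0.96547×0.95052×0.99610 = 0.134275 + 0.914120 = 1.048395.
Q̄ = (S_0/π) × [bracket] = (1361/π) × 1.048395 = 454.2 W/m².

Q̄ ≈ 454 W/m²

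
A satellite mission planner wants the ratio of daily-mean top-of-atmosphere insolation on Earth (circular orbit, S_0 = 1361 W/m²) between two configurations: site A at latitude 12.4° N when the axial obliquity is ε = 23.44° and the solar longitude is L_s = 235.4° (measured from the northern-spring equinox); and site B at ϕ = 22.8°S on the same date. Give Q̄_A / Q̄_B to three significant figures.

Q̄_A / Q̄_B ≈ 0.755

— Configuration A (ϕ=+12.4°):
Solar declination: sin δ = sin ε · sin L_s = sin 23.44° × sin 235.4° = -0.32743, so δ = -19.113°.
cos h₀ = −tan(+12.4°) tan(-19.113°) = 0.0762, h₀ = 1.4945 rad.
Bracket: h₀ sin ϕ sin δ + cos ϕ cos δ sin h₀ = 1.4945×0.21474×-0.32743 + 0.97667×0.94487×0.99709 = -0.105082 + 0.920141 = 0.815059.
Q̄ = (S_0/π) × [bracket] = (1361/π) × 0.815059 = 353.10 W/m².
— Configuration B (ϕ=-22.8°):
cos h₀ = −tan(-22.8°) tan(-19.113°) = -0.1457, h₀ = 1.7170 rad.
Bracket: h₀ sin ϕ sin δ + cos ϕ cos δ sin h₀ = 1.7170×-0.38752×-0.32743 + 0.92186×0.94487×0.98933 = 0.217863 + 0.861744 = 1.079607.
Q̄ = (S_0/π) × [bracket] = (1361/π) × 1.079607 = 467.71 W/m².
Ratio Q̄_A / Q̄_B = 353.10 / 467.71 = 0.7550.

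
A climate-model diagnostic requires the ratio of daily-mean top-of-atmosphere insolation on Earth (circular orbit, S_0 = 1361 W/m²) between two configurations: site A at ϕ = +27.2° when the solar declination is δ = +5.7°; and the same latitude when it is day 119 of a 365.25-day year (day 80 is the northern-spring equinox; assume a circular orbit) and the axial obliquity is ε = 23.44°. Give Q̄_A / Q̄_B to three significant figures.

Q̄_A / Q̄_B ≈ 0.915

— Configuration A (ϕ=+27.2°):
cos h₀ = −tan(+27.2°) tan(+5.700°) = -0.0513, h₀ = 1.6221 rad.
Bracket: h₀ sin ϕ sin δ + cos ϕ cos δ sin h₀ = 1.6221×0.45710×0.09932 + 0.88942×0.99506×0.99868 = 0.073642 + 0.883858 = 0.957500.
Q̄ = (S_0/π) × [bracket] = (1361/π) × 0.957500 = 414.81 W/m².
— Configuration B (ϕ=+27.2°):
Solar longitude: L_s = 360° × (119 − 80)/365.25 = 38.439°.
sin δ = sin 23.44° × sin 38.439° = 0.24730, so δ = +14.318°.
cos h₀ = −tan(+27.2°) tan(+14.318°) = -0.1312, h₀ = 1.7023 rad.
Bracket: h₀ sin ϕ sin δ + cos ϕ cos δ sin h₀ = 1.7023×0.45710×0.24730 + 0.88942×0.96894×0.99136 = 0.192429 + 0.854349 = 1.046778.
Q̄ = (S_0/π) × [bracket] = (1361/π) × 1.046778 = 453.48 W/m².
Ratio Q̄_A / Q̄_B = 414.81 / 453.48 = 0.9147.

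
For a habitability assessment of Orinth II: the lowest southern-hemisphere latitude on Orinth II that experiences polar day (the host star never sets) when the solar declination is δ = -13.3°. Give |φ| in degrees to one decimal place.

Polar day requires cos H₀ = −tan φ tan δ ≤ −1, i.e. tan φ tan δ ≥ 1.
The boundary is |tan φ| · |tan δ| = 1, so |φ| = 90° − |δ| = 90° − 13.3° = 76.7° in the southern hemisphere.

|φ| = 76.7°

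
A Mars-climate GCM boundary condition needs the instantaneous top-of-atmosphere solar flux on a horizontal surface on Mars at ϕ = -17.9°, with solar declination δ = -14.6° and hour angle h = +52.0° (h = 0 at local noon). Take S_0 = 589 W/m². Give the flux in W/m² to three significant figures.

380 W/m²

cos θ_z = sin ϕ sin δ + cos ϕ cos δ cos h = 0.077475 + 0.566942 = 0.644417.
Flux = S_0 · cos θ_z = 589 × 0.644417 = 379.6 W/m².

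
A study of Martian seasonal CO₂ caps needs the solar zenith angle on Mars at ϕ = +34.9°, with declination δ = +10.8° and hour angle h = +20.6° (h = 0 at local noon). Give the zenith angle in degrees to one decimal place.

θ_z = 30.5°

cos θ_z = sin ϕ sin δ + cos ϕ cos δ cos h = 0.107209 + 0.754113 = 0.861322.
θ_z = arccos(0.861322) = 30.5°.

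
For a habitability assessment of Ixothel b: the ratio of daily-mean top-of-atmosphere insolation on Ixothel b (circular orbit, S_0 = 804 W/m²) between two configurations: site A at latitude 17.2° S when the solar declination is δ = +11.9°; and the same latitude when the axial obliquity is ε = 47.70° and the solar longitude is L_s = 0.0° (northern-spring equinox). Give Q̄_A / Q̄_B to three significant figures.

Q̄_A / Q̄_B ≈ 0.880

— Configuration A (ϕ=-17.2°):
cos h₀ = −tan(-17.2°) tan(+11.900°) = 0.0652, h₀ = 1.5055 rad.
Bracket: h₀ sin ϕ sin δ + cos ϕ cos δ sin h₀ = 1.5055×-0.29571×0.20620 + 0.95528×0.97851×0.99787 = -0.091798 + 0.932760 = 0.840962.
Q̄ = (S_0/π) × [bracket] = (804/π) × 0.840962 = 215.22 W/m².
— Configuration B (ϕ=-17.2°):
Solar declination: sin δ = sin ε · sin L_s = sin 47.70° × sin 0.0° = 0.00000, so δ = +0.000°.
cos h₀ = −tan(-17.2°) tan(+0.000°) = 0.0000, h₀ = 1.5708 rad.
Bracket: h₀ sin ϕ sin δ + cos ϕ cos δ sin h₀ = 1.5708×-0.29571×0.00000 + 0.95528×1.00000×1.00000 = -0.000000 + 0.955280 = 0.955280.
Q̄ = (S_0/π) × [bracket] = (804/π) × 0.955280 = 244.48 W/m².
Ratio Q̄_A / Q̄_B = 215.22 / 244.48 = 0.8803.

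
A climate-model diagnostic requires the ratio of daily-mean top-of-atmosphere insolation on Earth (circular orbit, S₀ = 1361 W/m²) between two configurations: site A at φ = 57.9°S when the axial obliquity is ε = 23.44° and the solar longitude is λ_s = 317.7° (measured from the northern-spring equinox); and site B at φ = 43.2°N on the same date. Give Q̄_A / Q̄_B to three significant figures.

Q̄_A / Q̄_B ≈ 2.10

— Configuration A (φ=-57.9°):
Solar declination: sin δ = sin ε · sin λ_s = sin 23.44° × sin 317.7° = -0.26772, so δ = -15.528°.
cos H₀ = −tan(-57.9°) tan(-15.528°) = -0.4429, H₀ = 2.0297 rad.
Bracket: H₀ sin φ sin δ + cos φ cos δ sin H₀ = 2.0297×-0.84712×-0.26772 + 0.53140×0.96350×0.89655 = 0.460318 + 0.459037 = 0.919355.
Q̄ = (S₀/π) × [bracket] = (1361/π) × 0.919355 = 398.28 W/m².
— Configuration B (φ=+43.2°):
cos H₀ = −tan(+43.2°) tan(-15.528°) = 0.2609, H₀ = 1.3068 rad.
Bracket: H₀ sin φ sin δ + cos φ cos δ sin H₀ = 1.3068×0.68455×-0.26772 + 0.72897×0.96350×0.96536 = -0.239494 + 0.678033 = 0.438539.
Q̄ = (S₀/π) × [bracket] = (1361/π) × 0.438539 = 189.98 W/m².
Ratio Q̄_A / Q̄_B = 398.28 / 189.98 = 2.096.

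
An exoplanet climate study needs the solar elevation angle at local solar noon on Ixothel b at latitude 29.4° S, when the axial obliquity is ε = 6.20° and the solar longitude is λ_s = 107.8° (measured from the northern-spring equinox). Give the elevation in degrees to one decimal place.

Solar declination: sin δ = sin ε · sin λ_s = sin 6.20° × sin 107.8° = 0.10283, so δ = +5.902°.
At local noon the hour angle is zero, so the zenith angle equals |φ − δ| = |-29.4° − (+5.902°)| = 35.302°.
Elevation = 90° − 35.302° = 54.7°.

54.7°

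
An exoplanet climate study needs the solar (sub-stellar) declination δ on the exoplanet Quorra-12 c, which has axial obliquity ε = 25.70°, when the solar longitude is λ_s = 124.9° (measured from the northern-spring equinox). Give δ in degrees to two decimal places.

δ = +20.83°

sin δ = sin ε · sin λ_s = sin 25.70° × sin 124.9° = 0.355666.
δ = arcsin(0.355666) = +20.83°.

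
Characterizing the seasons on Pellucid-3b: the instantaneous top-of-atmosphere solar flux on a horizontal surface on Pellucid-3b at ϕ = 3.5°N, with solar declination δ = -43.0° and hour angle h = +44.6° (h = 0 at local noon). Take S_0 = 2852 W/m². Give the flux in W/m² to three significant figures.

cos θ_z = sin ϕ sin δ + cos ϕ cos δ cos h = -0.041635 + 0.519772 = 0.478137.
Flux = S_0 · cos θ_z = 2852 × 0.478137 = 1364 W/m².

1.36e+03 W/m²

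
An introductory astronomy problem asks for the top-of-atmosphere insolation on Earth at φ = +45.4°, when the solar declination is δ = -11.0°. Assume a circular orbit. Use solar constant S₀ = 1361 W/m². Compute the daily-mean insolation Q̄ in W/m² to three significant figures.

cos H₀ = −tan(+45.4°) tan(-11.000°) = 0.1971, H₀ = 1.3724 rad.
Bracket: H₀ sin φ sin δ + cos φ cos δ sin H₀ = 1.3724×0.71203×-0.19081 + 0.70215×0.98163×0.98038 = -0.186458 + 0.675728 = 0.489270.
Q̄ = (S₀/π) × [bracket] = (1361/π) × 0.489270 = 212.0 W/m².

Q̄ ≈ 212 W/m²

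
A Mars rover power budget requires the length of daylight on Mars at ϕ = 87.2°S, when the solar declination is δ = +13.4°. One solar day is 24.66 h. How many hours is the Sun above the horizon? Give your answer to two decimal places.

0.00 h

cos h₀ = −tan ϕ · tan δ = 4.8710 ≥ 1, so the Sun never rises (polar night) and h₀ = 0.
Daylight = 2h₀/(2π) × 24.66 h = (0.0000/π) × 24.66 = 0.00 h.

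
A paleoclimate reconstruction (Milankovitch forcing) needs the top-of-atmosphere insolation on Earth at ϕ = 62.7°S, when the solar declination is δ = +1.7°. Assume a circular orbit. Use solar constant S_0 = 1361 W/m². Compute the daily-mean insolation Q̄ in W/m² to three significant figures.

Q̄ ≈ 181 W/m²

cos h₀ = −tan(-62.7°) tan(+1.700°) = 0.0575, h₀ = 1.5133 rad.
Bracket: h₀ sin ϕ sin δ + cos ϕ cos δ sin h₀ = 1.5133×-0.88862×0.02967 + 0.45865×0.99956×0.99835 = -0.039899 + 0.457692 = 0.417793.
Q̄ = (S_0/π) × [bracket] = (1361/π) × 0.417793 = 181.0 W/m².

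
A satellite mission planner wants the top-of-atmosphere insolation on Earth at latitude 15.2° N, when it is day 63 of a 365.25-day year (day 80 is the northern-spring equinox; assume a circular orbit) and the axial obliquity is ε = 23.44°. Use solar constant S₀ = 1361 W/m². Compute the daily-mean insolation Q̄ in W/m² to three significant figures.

Q̄ ≈ 395 W/m²

Solar longitude: λ_s = 360° × (63 − 80)/365.25 = -16.756°, i.e. -16.756° + 360° = 343.244°.
sin δ = sin 23.44° × sin 343.244° = -0.11468, so δ = -6.585°.
cos H₀ = −tan(+15.2°) tan(-6.585°) = 0.0314, H₀ = 1.5394 rad.
Bracket: H₀ sin φ sin δ + cos φ cos δ sin H₀ = 1.5394×0.26219×-0.11468 + 0.96502×0.99340×0.99951 = -0.046287 + 0.958181 = 0.911894.
Q̄ = (S₀/π) × [bracket] = (1361/π) × 0.911894 = 395.1 W/m².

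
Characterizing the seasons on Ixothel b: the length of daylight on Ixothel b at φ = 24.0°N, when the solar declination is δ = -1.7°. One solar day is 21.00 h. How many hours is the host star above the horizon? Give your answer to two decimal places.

cos H₀ = −tan φ · tan δ = −tan(+24.0°) × tan(-1.700°) = 0.0132, so H₀ = 1.5576 rad = 89.24°.
Daylight = 2H₀/(2π) × 21.00 h = (1.5576/π) × 21.00 = 10.41 h.

10.41 h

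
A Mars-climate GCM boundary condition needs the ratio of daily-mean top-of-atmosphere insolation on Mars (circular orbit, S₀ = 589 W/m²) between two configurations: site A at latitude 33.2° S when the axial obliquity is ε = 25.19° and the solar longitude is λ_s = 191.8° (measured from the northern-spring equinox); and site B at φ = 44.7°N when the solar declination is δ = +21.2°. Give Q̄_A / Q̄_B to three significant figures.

— Configuration A (φ=-33.2°):
Solar declination: sin δ = sin ε · sin λ_s = sin 25.19° × sin 191.8° = -0.08704, so δ = -4.993°.
cos H₀ = −tan(-33.2°) tan(-4.993°) = -0.0572, H₀ = 1.6280 rad.
Bracket: H₀ sin φ sin δ + cos φ cos δ sin H₀ = 1.6280×-0.54756×-0.08704 + 0.83676×0.99621×0.99836 = 0.077590 + 0.832222 = 0.909812.
Q̄ = (S₀/π) × [bracket] = (589/π) × 0.909812 = 170.58 W/m².
— Configuration B (φ=+44.7°):
cos H₀ = −tan(+44.7°) tan(+21.200°) = -0.3838, H₀ = 1.9647 rad.
Bracket: H₀ sin φ sin δ + cos φ cos δ sin H₀ = 1.9647×0.70339×0.36162 + 0.71080×0.93232×0.92340 = 0.499741 + 0.611931 = 1.111672.
Q̄ = (S₀/π) × [bracket] = (589/π) × 1.111672 = 208.42 W/m².
Ratio Q̄_A / Q̄_B = 170.58 / 208.42 = 0.8184.

Q̄_A / Q̄_B ≈ 0.818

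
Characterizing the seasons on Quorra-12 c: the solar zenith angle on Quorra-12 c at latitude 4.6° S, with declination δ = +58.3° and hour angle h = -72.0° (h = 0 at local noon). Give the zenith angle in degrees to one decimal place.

θ_z = 84.6°

cos θ_z = sin ϕ sin δ + cos ϕ cos δ cos h = -0.068234 + 0.161857 = 0.093623.
θ_z = arccos(0.093623) = 84.6°.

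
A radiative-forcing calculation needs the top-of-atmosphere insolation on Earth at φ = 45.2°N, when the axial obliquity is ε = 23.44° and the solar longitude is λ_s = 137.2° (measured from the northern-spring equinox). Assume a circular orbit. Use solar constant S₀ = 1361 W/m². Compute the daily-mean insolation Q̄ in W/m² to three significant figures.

Solar declination: sin δ = sin ε · sin λ_s = sin 23.44° × sin 137.2° = 0.27027, so δ = +15.681°.
cos H₀ = −tan(+45.2°) tan(+15.681°) = -0.2827, H₀ = 1.8574 rad.
Bracket: H₀ sin φ sin δ + cos φ cos δ sin H₀ = 1.8574×0.70957×0.27027 + 0.70463×0.96278×0.95921 = 0.356204 + 0.650732 = 1.006936.
Q̄ = (S₀/π) × [bracket] = (1361/π) × 1.006936 = 436.2 W/m².

Q̄ ≈ 436 W/m²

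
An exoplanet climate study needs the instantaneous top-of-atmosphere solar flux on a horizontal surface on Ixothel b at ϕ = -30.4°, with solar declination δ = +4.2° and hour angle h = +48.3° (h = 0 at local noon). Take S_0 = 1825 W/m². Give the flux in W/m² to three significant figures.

cos θ_z = sin ϕ sin δ + cos ϕ cos δ cos h = -0.037061 + 0.572229 = 0.535168.
Flux = S_0 · cos θ_z = 1825 × 0.535168 = 976.7 W/m².

977 W/m²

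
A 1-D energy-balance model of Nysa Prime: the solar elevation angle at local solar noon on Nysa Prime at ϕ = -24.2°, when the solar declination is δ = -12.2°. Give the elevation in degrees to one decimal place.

At local noon the hour angle is zero, so the zenith angle equals |ϕ − δ| = |-24.2° − (-12.200°)| = 12.000°.
Elevation = 90° − 12.000° = 78.0°.

78.0°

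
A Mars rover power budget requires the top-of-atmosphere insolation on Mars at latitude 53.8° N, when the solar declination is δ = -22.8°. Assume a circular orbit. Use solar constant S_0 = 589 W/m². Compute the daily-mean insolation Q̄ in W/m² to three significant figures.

Q̄ ≈ 27.3 W/m²

cos h₀ = −tan(+53.8°) tan(-22.800°) = 0.5744, h₀ = 0.9590 rad.
Bracket: h₀ sin ϕ sin δ + cos ϕ cos δ sin h₀ = 0.9590×0.80696×-0.38752 + 0.59061×0.92186×0.81861 = -0.299892 + 0.445700 = 0.145808.
Q̄ = (S_0/π) × [bracket] = (589/π) × 0.145808 = 27.34 W/m².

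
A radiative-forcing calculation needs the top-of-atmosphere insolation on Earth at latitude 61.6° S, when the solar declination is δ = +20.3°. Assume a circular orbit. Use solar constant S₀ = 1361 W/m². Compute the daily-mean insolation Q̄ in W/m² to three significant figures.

Q̄ ≈ 32.9 W/m²

cos H₀ = −tan(-61.6°) tan(+20.300°) = 0.6841, H₀ = 0.8174 rad.
Bracket: H₀ sin φ sin δ + cos φ cos δ sin H₀ = 0.8174×-0.87965×0.34694 + 0.47562×0.93789×0.72935 = -0.249459 + 0.325348 = 0.075889.
Q̄ = (S₀/π) × [bracket] = (1361/π) × 0.075889 = 32.88 W/m².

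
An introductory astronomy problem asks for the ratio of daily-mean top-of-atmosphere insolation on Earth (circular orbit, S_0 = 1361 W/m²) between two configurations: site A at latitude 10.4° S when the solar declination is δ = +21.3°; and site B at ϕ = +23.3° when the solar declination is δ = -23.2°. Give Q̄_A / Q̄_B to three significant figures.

Q̄_A / Q̄_B ≈ 1.33

— Configuration A (ϕ=-10.4°):
cos h₀ = −tan(-10.4°) tan(+21.300°) = 0.0716, h₀ = 1.4992 rad.
Bracket: h₀ sin ϕ sin δ + cos ϕ cos δ sin h₀ = 1.4992×-0.18052×0.36325 + 0.98357×0.93169×0.99744 = -0.098308 + 0.914036 = 0.815728.
Q̄ = (S_0/π) × [bracket] = (1361/π) × 0.815728 = 353.39 W/m².
— Configuration B (ϕ=+23.3°):
cos h₀ = −tan(+23.3°) tan(-23.200°) = 0.1846, h₀ = 1.3851 rad.
Bracket: h₀ sin ϕ sin δ + cos ϕ cos δ sin h₀ = 1.3851×0.39555×-0.39394 + 0.91845×0.91914×0.98282 = -0.215830 + 0.829681 = 0.613851.
Q̄ = (S_0/π) × [bracket] = (1361/π) × 0.613851 = 265.93 W/m².
Ratio Q̄_A / Q̄_B = 353.39 / 265.93 = 1.329.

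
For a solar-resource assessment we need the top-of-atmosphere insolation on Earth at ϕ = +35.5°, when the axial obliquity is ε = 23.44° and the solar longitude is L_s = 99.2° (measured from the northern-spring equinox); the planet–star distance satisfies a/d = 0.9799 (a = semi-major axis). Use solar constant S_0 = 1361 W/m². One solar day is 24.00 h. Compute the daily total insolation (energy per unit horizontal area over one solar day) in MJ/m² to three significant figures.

41.0 MJ/m²

Solar declination: sin δ = sin ε · sin L_s = sin 23.44° × sin 99.2° = 0.39267, so δ = +23.121°.
cos h₀ = −tan(+35.5°) tan(+23.121°) = -0.3046, h₀ = 1.8803 rad.
Bracket: h₀ sin ϕ sin δ + cos ϕ cos δ sin h₀ = 1.8803×0.58070×0.39267 + 0.81412×0.91968×0.95250 = 0.428753 + 0.713165 = 1.141918.
Inverse-square distance factor (a/d)² = 0.9799² = 0.960204.
Q̄ = (S_0/π) × 0.960204 × [bracket] = (1361/π) × 0.960204 × 1.141918 = 475.01 W/m².
Daily total = Q̄ × 24.00 h × 3600 s/h = 475.01 × 24.00 × 3600 / 10⁶ = 41.04 MJ/m².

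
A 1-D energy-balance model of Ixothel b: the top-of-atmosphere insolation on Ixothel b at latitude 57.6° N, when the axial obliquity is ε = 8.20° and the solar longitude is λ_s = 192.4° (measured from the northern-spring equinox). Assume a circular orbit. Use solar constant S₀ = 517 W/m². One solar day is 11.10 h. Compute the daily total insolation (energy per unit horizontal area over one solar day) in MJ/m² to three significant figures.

3.26 MJ/m²

Solar declination: sin δ = sin ε · sin λ_s = sin 8.20° × sin 192.4° = -0.03063, so δ = -1.755°.
cos H₀ = −tan(+57.6°) tan(-1.755°) = 0.0483, H₀ = 1.5225 rad.
Bracket: H₀ sin φ sin δ + cos φ cos δ sin H₀ = 1.5225×0.84433×-0.03063 + 0.53583×0.99953×0.99883 = -0.039375 + 0.534952 = 0.495577.
Q̄ = (S₀/π) × [bracket] = (517/π) × 0.495577 = 81.555 W/m².
Daily total = Q̄ × 11.10 h × 3600 s/h = 81.555 × 11.10 × 3600 / 10⁶ = 3.259 MJ/m².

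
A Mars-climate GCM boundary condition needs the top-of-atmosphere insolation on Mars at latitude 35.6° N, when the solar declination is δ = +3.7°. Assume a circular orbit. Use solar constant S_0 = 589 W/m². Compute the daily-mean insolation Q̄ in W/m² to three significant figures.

cos h₀ = −tan(+35.6°) tan(+3.700°) = -0.0463, h₀ = 1.6171 rad.
Bracket: h₀ sin ϕ sin δ + cos ϕ cos δ sin h₀ = 1.6171×0.58212×0.06453 + 0.81310×0.99792×0.99893 = 0.060745 + 0.810541 = 0.871286.
Q̄ = (S_0/π) × [bracket] = (589/π) × 0.871286 = 163.4 W/m².

Q̄ ≈ 163 W/m²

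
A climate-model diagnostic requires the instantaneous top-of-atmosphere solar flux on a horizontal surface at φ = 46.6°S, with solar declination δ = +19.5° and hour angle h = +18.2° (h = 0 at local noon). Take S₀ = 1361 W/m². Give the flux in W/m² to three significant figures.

507 W/m²

cos θ_z = sin φ sin δ + cos φ cos δ cos h = -0.242536 + 0.615275 = 0.372739.
Flux = S₀ · cos θ_z = 1361 × 0.372739 = 507.3 W/m².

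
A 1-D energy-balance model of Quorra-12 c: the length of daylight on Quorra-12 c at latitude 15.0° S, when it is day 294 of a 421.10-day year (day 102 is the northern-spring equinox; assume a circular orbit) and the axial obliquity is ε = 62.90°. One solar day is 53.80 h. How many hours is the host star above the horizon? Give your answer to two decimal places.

Solar longitude: λ_s = 360° × (294 − 102)/421.10 = 164.142°.
sin δ = sin 62.90° × sin 164.142° = 0.24326, so δ = +14.079°.
cos H₀ = −tan φ · tan δ = −tan(-15.0°) × tan(+14.079°) = 0.0672, so H₀ = 1.5035 rad = 86.15°.
Daylight = 2H₀/(2π) × 53.80 h = (1.5035/π) × 53.80 = 25.75 h.

25.75 h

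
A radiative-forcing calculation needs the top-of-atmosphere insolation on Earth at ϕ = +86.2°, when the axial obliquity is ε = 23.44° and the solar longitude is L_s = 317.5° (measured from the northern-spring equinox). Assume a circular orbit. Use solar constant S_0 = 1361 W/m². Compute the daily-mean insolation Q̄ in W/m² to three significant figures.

Q̄ ≈ 0.00 W/m²

Solar declination: sin δ = sin ε · sin L_s = sin 23.44° × sin 317.5° = -0.26874, so δ = -15.589°.
cos h₀ = −tan(+86.2°) tan(-15.589°) = 4.2006 ≥ 1 ⇒ polar night, h₀ = 0 and Q̄ = 0.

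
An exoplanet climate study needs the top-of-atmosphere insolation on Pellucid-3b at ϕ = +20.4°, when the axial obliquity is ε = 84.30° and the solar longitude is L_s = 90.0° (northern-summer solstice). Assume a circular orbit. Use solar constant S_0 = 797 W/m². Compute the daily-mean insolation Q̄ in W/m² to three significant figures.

Solar declination: sin δ = sin ε · sin L_s = sin 84.30° × sin 90.0° = 0.99506, so δ = +84.300°.
cos h₀ = −tan(+20.4°) tan(+84.300°) = -3.7259 ≤ −1 ⇒ polar day, h₀ = π.
Bracket: h₀ sin ϕ sin δ + cos ϕ cos δ sin h₀ = 3.1416×0.34857×0.99506 + 0.93728×0.09932×0.00000 = 1.089658 + 0.000000 = 1.089658.
Q̄ = (S_0/π) × [bracket] = (797/π) × 1.089658 = 276.4 W/m².

Q̄ ≈ 276 W/m²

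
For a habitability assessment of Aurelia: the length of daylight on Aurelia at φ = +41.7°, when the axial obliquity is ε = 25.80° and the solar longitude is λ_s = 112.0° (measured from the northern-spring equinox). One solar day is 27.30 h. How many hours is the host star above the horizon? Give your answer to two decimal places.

17.16 h

Solar declination: sin δ = sin ε · sin λ_s = sin 25.80° × sin 112.0° = 0.40354, so δ = +23.800°.
cos H₀ = −tan φ · tan δ = −tan(+41.7°) × tan(+23.800°) = -0.3930, so H₀ = 1.9746 rad = 113.14°.
Daylight = 2H₀/(2π) × 27.30 h = (1.9746/π) × 27.30 = 17.16 h.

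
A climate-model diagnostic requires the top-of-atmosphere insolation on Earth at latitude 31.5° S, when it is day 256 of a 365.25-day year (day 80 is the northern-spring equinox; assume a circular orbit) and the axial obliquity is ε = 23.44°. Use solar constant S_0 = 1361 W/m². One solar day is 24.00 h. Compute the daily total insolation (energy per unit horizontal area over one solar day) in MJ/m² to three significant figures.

Solar longitude: L_s = 360° × (256 − 80)/365.25 = 173.470°.
sin δ = sin 23.44° × sin 173.470° = 0.04524, so δ = +2.593°.
cos h₀ = −tan(-31.5°) tan(+2.593°) = 0.0277, h₀ = 1.5430 rad.
Bracket: h₀ sin ϕ sin δ + cos ϕ cos δ sin h₀ = 1.5430×-0.52250×0.04524 + 0.85264×0.99898×0.99961 = -0.036473 + 0.851438 = 0.814965.
Q̄ = (S_0/π) × [bracket] = (1361/π) × 0.814965 = 353.06 W/m².
Daily total = Q̄ × 24.00 h × 3600 s/h = 353.06 × 24.00 × 3600 / 10⁶ = 30.50 MJ/m².

30.5 MJ/m²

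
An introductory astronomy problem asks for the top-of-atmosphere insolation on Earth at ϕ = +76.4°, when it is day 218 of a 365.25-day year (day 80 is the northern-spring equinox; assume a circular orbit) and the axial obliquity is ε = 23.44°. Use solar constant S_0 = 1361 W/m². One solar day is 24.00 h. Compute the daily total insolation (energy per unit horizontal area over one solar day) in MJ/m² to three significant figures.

31.6 MJ/m²

Solar longitude: L_s = 360° × (218 − 80)/365.25 = 136.016°.
sin δ = sin 23.44° × sin 136.016° = 0.27625, so δ = +16.036°.
cos h₀ = −tan(+76.4°) tan(+16.036°) = -1.1881 ≤ −1 ⇒ polar day, h₀ = π.
Bracket: h₀ sin ϕ sin δ + cos ϕ cos δ sin h₀ = 3.1416×0.97196×0.27625 + 0.23514×0.96109×0.00000 = 0.843532 + 0.000000 = 0.843532.
Q̄ = (S_0/π) × [bracket] = (1361/π) × 0.843532 = 365.43 W/m².
Daily total = Q̄ × 24.00 h × 3600 s/h = 365.43 × 24.00 × 3600 / 10⁶ = 31.57 MJ/m².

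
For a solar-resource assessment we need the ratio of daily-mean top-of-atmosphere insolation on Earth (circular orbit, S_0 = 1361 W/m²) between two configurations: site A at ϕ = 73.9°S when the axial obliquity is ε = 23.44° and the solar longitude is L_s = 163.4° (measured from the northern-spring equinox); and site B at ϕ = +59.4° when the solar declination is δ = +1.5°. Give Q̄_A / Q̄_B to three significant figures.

— Configuration A (ϕ=-73.9°):
Solar declination: sin δ = sin ε · sin L_s = sin 23.44° × sin 163.4° = 0.11364, so δ = +6.525°.
cos h₀ = −tan(-73.9°) tan(+6.525°) = 0.3963, h₀ = 1.1633 rad.
Bracket: h₀ sin ϕ sin δ + cos ϕ cos δ sin h₀ = 1.1633×-0.96078×0.11364 + 0.27731×0.99352×0.91812 = -0.127013 + 0.252954 = 0.125941.
Q̄ = (S_0/π) × [bracket] = (1361/π) × 0.125941 = 54.560 W/m².
— Configuration B (ϕ=+59.4°):
cos h₀ = −tan(+59.4°) tan(+1.500°) = -0.0443, h₀ = 1.6151 rad.
Bracket: h₀ sin ϕ sin δ + cos ϕ cos δ sin h₀ = 1.6151×0.86074×0.02618 + 0.50904×0.99966×0.99902 = 0.036395 + 0.508368 = 0.544763.
Q̄ = (S_0/π) × [bracket] = (1361/π) × 0.544763 = 236.00 W/m².
Ratio Q̄_A / Q̄_B = 54.560 / 236.00 = 0.2312.

Q̄_A / Q̄_B ≈ 0.231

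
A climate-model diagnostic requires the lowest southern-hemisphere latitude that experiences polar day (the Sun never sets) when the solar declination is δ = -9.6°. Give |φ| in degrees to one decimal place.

Polar day requires cos H₀ = −tan φ tan δ ≤ −1, i.e. tan φ tan δ ≥ 1.
The boundary is |tan φ| · |tan δ| = 1, so |φ| = 90° − |δ| = 90° − 9.6° = 80.4° in the southern hemisphere.

|φ| = 80.4°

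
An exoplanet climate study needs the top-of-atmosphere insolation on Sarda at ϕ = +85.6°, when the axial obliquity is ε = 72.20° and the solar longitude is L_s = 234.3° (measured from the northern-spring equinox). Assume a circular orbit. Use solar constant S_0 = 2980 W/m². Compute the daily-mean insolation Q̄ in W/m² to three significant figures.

Solar declination: sin δ = sin ε · sin L_s = sin 72.20° × sin 234.3° = -0.77321, so δ = -50.643°.
cos h₀ = −tan(+85.6°) tan(-50.643°) = 15.8460 ≥ 1 ⇒ polar night, h₀ = 0 and Q̄ = 0.

Q̄ ≈ 0.00 W/m²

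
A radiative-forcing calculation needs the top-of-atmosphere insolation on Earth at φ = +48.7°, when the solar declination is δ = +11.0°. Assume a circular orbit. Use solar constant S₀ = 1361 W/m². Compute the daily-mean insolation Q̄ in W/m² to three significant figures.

Q̄ ≈ 385 W/m²

cos H₀ = −tan(+48.7°) tan(+11.000°) = -0.2213, H₀ = 1.7939 rad.
Bracket: H₀ sin φ sin δ + cos φ cos δ sin H₀ = 1.7939×0.75126×0.19081 + 0.66000×0.98163×0.97522 = 0.257152 + 0.631821 = 0.888973.
Q̄ = (S₀/π) × [bracket] = (1361/π) × 0.888973 = 385.1 W/m².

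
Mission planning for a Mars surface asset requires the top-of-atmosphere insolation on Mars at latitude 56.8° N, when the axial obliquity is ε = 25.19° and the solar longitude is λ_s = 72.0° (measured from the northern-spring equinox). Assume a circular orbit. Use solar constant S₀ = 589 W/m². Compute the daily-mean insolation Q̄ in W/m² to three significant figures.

Q̄ ≈ 216 W/m²

Solar declination: sin δ = sin ε · sin λ_s = sin 25.19° × sin 72.0° = 0.40479, so δ = +23.878°.
cos H₀ = −tan(+56.8°) tan(+23.878°) = -0.6765, H₀ = 2.3138 rad.
Bracket: H₀ sin φ sin δ + cos φ cos δ sin H₀ = 2.3138×0.83676×0.40479 + 0.54756×0.91441×0.73646 = 0.783712 + 0.368741 = 1.152453.
Q̄ = (S₀/π) × [bracket] = (589/π) × 1.152453 = 216.1 W/m².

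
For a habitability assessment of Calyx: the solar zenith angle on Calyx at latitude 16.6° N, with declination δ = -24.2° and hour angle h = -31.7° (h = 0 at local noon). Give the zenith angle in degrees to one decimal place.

cos θ_z = sin φ sin δ + cos φ cos δ cos h = -0.117110 + 0.743698 = 0.626588.
θ_z = arccos(0.626588) = 51.2°.

θ_z = 51.2°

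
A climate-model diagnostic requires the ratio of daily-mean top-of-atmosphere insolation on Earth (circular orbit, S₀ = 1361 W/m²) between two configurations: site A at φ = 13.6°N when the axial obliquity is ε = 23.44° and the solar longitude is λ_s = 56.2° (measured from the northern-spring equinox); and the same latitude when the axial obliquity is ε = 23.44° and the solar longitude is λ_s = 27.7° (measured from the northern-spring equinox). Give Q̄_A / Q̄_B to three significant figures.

— Configuration A (φ=+13.6°):
Solar declination: sin δ = sin ε · sin λ_s = sin 23.44° × sin 56.2° = 0.33056, so δ = +19.303°.
cos H₀ = −tan(+13.6°) tan(+19.303°) = -0.0847, H₀ = 1.6556 rad.
Bracket: H₀ sin φ sin δ + cos φ cos δ sin H₀ = 1.6556×0.23514×0.33056 + 0.97196×0.94379×0.99640 = 0.128686 + 0.914024 = 1.042710.
Q̄ = (S₀/π) × [bracket] = (1361/π) × 1.042710 = 451.72 W/m².
— Configuration B (φ=+13.6°):
Solar declination: sin δ = sin ε · sin λ_s = sin 23.44° × sin 27.7° = 0.18491, so δ = +10.656°.
cos H₀ = −tan(+13.6°) tan(+10.656°) = -0.0455, H₀ = 1.6163 rad.
Bracket: H₀ sin φ sin δ + cos φ cos δ sin H₀ = 1.6163×0.23514×0.18491 + 0.97196×0.98276×0.99896 = 0.070276 + 0.954210 = 1.024486.
Q̄ = (S₀/π) × [bracket] = (1361/π) × 1.024486 = 443.83 W/m².
Ratio Q̄_A / Q̄_B = 451.72 / 443.83 = 1.018.

Q̄_A / Q̄_B ≈ 1.02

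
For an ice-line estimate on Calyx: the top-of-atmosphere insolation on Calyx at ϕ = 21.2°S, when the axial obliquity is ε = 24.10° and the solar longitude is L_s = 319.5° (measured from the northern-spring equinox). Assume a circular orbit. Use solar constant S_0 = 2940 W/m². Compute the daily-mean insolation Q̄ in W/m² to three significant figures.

Solar declination: sin δ = sin ε · sin L_s = sin 24.10° × sin 319.5° = -0.26519, so δ = -15.378°.
cos h₀ = −tan(-21.2°) tan(-15.378°) = -0.1067, h₀ = 1.6777 rad.
Bracket: h₀ sin ϕ sin δ + cos ϕ cos δ sin h₀ = 1.6777×-0.36162×-0.26519 + 0.93232×0.96420×0.99429 = 0.160888 + 0.893810 = 1.054698.
Q̄ = (S_0/π) × [bracket] = (2940/π) × 1.054698 = 987.0 W/m².

Q̄ ≈ 987 W/m²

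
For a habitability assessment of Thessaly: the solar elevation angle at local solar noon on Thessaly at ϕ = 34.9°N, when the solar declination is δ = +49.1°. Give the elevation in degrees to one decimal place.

75.8°

At local noon the hour angle is zero, so the zenith angle equals |ϕ − δ| = |+34.9° − (+49.100°)| = 14.200°.
Elevation = 90° − 14.200° = 75.8°.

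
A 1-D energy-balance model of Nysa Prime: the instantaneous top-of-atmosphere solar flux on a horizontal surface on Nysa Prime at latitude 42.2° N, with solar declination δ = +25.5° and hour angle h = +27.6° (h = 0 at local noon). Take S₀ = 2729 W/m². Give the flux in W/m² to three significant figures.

2.41e+03 W/m²

cos θ_z = sin φ sin δ + cos φ cos δ cos h = 0.289183 + 0.592551 = 0.881734.
Flux = S₀ · cos θ_z = 2729 × 0.881734 = 2406 W/m².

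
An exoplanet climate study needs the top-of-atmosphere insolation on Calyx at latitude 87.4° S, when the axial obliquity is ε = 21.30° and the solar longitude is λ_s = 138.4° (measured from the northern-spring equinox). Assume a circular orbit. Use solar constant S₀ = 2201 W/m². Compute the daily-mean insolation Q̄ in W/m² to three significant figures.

Solar declination: sin δ = sin ε · sin λ_s = sin 21.30° × sin 138.4° = 0.24117, so δ = +13.956°.
cos H₀ = −tan(-87.4°) tan(+13.956°) = 5.4726 ≥ 1 ⇒ polar night, H₀ = 0 and Q̄ = 0.

Q̄ ≈ 0.00 W/m²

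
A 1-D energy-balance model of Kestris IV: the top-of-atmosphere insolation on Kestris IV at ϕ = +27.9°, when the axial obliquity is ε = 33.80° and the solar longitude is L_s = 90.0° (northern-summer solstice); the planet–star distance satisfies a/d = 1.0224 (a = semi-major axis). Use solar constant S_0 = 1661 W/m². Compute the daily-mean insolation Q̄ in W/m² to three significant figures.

Solar declination: sin δ = sin ε · sin L_s = sin 33.80° × sin 90.0° = 0.55630, so δ = +33.800°.
cos h₀ = −tan(+27.9°) tan(+33.800°) = -0.3545, h₀ = 1.9331 rad.
Bracket: h₀ sin ϕ sin δ + cos ϕ cos δ sin h₀ = 1.9331×0.46793×0.55630 + 0.88377×0.83098×0.93507 = 0.503204 + 0.686711 = 1.189915.
Inverse-square distance factor (a/d)² = 1.0224² = 1.045302.
Q̄ = (S_0/π) × 1.045302 × [bracket] = (1661/π) × 1.045302 × 1.189915 = 657.6 W/m².

Q̄ ≈ 658 W/m²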